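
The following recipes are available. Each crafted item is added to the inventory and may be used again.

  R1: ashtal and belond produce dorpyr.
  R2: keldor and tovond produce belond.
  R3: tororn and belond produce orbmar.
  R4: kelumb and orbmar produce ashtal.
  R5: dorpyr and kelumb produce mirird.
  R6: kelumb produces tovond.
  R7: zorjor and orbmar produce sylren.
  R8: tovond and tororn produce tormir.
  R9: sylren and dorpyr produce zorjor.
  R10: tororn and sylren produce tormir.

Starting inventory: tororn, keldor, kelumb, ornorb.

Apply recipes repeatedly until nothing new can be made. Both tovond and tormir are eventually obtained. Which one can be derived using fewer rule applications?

tovond: kelumb → tovond (R6). [1 rule application]
tormir: kelumb → tovond (R6). Using R8, tovond and tororn make tormir. [2 rule applications]
tovond needs fewer.

tovond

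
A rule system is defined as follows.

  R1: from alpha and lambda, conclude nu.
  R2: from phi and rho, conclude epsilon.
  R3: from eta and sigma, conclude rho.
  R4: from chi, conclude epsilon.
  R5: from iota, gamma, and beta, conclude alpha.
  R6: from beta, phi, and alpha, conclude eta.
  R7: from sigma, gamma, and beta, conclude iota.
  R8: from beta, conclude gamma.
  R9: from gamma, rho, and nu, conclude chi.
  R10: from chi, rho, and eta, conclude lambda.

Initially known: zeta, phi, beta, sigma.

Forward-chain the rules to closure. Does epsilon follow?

From beta, R8 gives gamma.
sigma, gamma, and beta hold, so iota follows (R7).
From iota, gamma, and beta, R5 gives alpha.
beta, phi, and alpha hold, so eta follows (R6).
eta and sigma hold, so rho follows (R3).
phi and rho hold, so epsilon follows (R2).

Yes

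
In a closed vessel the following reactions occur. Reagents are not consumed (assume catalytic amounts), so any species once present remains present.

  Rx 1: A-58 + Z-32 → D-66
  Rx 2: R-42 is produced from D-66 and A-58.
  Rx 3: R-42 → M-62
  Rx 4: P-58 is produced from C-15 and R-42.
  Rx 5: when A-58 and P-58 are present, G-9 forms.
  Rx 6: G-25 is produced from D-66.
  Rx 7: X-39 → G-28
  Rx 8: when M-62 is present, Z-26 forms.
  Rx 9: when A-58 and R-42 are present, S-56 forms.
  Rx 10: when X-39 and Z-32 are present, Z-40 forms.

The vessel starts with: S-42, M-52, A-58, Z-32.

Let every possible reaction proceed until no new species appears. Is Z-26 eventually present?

A-58 and Z-32 present → D-66 forms (Rx 1).
D-66 and A-58 present → R-42 forms (Rx 2).
R-42 present → M-62 forms (Rx 3).
M-62 present → Z-26 forms (Rx 8).

Yes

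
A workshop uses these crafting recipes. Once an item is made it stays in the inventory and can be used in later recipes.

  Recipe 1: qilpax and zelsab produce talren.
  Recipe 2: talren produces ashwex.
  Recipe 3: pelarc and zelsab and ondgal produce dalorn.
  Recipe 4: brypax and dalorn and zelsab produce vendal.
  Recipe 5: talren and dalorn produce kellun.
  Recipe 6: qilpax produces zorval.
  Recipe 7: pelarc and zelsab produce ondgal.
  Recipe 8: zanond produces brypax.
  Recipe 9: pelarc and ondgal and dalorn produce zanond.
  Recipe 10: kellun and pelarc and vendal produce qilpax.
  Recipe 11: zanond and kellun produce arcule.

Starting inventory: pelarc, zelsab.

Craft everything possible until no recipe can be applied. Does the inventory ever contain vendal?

pelarc and zelsab → ondgal (Recipe 7).
pelarc and zelsab and ondgal → dalorn (Recipe 3).
pelarc and ondgal and dalorn → zanond (Recipe 9).
zanond → brypax (Recipe 8).
Using Recipe 4, brypax, dalorn, and zelsab make vendal.

Yes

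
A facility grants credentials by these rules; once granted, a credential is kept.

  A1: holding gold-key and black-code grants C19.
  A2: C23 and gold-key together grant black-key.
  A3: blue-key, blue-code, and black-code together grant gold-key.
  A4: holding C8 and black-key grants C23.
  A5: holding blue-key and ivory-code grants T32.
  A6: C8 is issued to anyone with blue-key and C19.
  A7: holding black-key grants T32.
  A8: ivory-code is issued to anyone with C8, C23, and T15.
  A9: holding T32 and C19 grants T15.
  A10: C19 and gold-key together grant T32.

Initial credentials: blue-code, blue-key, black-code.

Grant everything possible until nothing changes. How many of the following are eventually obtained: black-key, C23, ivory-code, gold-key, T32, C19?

3

Holding blue-key, blue-code, and black-code grants gold-key (A3).
Holding gold-key and black-code grants C19 (A1).
Holding C19 and gold-key grants T32 (A10).
black-key would need C23 and gold-key (A2), but C23 is never granted.
C23 would need C8 and black-key (A4), but black-key is never granted.
ivory-code would need C8, C23, and T15 (A8), but C23 is never granted.
gold-key: reached.
T32: reached.
C19: reached.
Reached: gold-key, T32, and C19 — 3 of the 6.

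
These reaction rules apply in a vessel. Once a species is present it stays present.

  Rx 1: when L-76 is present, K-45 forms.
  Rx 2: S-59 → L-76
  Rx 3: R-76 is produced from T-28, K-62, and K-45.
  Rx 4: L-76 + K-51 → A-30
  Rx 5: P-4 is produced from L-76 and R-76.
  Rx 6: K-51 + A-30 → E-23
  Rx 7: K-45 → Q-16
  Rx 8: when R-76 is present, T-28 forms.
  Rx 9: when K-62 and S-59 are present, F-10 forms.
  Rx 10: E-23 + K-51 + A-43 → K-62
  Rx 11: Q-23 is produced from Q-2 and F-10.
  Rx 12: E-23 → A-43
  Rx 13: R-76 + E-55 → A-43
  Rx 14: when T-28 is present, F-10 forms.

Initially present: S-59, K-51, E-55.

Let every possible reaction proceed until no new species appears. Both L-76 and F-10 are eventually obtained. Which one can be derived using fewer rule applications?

L-76

L-76: S-59 present → L-76 forms (Rx 2). [1 rule application]
F-10: S-59 present → L-76 forms (Rx 2). L-76 and K-51 present → A-30 forms (Rx 4). K-51 and A-30 present → E-23 forms (Rx 6). E-23 present → A-43 forms (Rx 12). E-23, K-51, and A-43 present → K-62 forms (Rx 10). K-62 and S-59 present → F-10 forms (Rx 9). [6 rule applications]
L-76 needs fewer.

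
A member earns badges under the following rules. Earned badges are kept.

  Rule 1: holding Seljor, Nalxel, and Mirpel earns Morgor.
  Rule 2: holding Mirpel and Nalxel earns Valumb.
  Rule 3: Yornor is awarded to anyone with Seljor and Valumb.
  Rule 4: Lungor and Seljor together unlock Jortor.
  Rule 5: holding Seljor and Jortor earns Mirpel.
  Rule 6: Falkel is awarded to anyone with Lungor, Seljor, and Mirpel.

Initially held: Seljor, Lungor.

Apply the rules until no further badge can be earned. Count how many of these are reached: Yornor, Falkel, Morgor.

1

With Lungor and Seljor, Jortor is earned (Rule 4).
With Seljor and Jortor, Mirpel is earned (Rule 5).
With Lungor, Seljor, and Mirpel, Falkel is earned (Rule 6).
Yornor would need Seljor and Valumb (Rule 3), but Valumb is never earned.
Falkel: reached.
Morgor would need Seljor, Nalxel, and Mirpel (Rule 1), but Nalxel is never earned.
Reached: Falkel — 1 of the 3.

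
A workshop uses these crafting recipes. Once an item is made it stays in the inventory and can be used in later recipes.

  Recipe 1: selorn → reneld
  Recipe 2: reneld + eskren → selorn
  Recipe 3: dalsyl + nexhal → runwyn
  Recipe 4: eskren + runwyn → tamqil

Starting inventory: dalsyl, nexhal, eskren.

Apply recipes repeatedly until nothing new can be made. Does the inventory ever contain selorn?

selorn would need reneld and eskren (Recipe 2), but reneld is never obtained.

No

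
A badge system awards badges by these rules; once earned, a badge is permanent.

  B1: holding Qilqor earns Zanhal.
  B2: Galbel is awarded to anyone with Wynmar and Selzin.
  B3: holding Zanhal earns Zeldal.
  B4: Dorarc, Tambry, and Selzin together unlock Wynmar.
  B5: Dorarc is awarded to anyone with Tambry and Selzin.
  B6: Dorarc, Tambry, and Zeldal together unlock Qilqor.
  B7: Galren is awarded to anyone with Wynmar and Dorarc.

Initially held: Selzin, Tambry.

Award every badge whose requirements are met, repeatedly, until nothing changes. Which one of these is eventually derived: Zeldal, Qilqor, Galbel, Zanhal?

With Tambry and Selzin, Dorarc is earned (B5).
With Dorarc, Tambry, and Selzin, Wynmar is earned (B4).
With Wynmar and Selzin, Galbel is earned (B2).
Qilqor would need Dorarc, Tambry, and Zeldal (B6), but Zeldal is never earned. Zeldal would need Zanhal (B3), but Zanhal is never earned. Zanhal would need Qilqor (B1), but Qilqor is never earned.

Galbel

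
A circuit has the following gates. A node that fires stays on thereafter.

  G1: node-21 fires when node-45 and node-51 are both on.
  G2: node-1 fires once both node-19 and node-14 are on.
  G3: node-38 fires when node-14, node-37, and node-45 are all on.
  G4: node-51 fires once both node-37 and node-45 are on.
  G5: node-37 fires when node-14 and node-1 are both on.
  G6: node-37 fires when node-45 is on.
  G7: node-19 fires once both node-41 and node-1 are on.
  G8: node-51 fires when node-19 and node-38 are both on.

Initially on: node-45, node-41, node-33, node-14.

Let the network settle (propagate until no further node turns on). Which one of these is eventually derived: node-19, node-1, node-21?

node-21

G6: node-45 on → node-37 on.
G4: node-37 and node-45 on → node-51 on.
G1: node-45 and node-51 on → node-21 on.
node-19 would need node-41 and node-1 (G7), but node-1 never turns on. node-1 would need node-19 and node-14 (G2), but node-19 never turns on.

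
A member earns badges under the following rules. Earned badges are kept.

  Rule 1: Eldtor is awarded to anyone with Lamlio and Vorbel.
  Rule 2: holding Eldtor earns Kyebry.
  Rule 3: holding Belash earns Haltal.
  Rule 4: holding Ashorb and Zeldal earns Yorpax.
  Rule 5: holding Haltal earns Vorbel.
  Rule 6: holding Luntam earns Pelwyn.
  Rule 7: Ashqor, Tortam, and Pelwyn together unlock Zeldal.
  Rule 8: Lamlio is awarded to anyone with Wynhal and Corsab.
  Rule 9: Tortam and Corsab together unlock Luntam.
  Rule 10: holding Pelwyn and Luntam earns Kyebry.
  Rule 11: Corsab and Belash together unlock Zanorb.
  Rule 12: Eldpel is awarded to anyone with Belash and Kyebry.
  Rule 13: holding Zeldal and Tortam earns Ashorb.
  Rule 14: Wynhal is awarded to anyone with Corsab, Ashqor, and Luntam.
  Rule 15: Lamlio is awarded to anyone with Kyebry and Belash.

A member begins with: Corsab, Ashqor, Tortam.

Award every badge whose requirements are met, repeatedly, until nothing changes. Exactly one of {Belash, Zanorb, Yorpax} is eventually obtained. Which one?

With Tortam and Corsab, Luntam is earned (Rule 9).
With Luntam, Pelwyn is earned (Rule 6).
With Ashqor, Tortam, and Pelwyn, Zeldal is earned (Rule 7).
With Zeldal and Tortam, Ashorb is earned (Rule 13).
With Ashorb and Zeldal, Yorpax is earned (Rule 4).
Zanorb would need Corsab and Belash (Rule 11), but Belash is never earned. No rule produces Belash, and it is not given.

Yorpax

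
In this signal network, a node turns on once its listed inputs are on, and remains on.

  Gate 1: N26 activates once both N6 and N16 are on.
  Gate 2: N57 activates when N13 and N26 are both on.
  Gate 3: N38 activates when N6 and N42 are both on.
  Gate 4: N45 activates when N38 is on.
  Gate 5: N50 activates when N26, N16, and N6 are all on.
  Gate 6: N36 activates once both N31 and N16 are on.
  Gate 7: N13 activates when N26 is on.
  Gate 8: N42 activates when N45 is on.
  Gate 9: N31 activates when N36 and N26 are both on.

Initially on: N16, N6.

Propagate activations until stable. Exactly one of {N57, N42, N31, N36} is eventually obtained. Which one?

Gate 1: N6 and N16 on → N26 on.
N26 is on, so N13 activates (Gate 7).
Gate 2: N13 and N26 on → N57 on.
N31 would need N36 and N26 (Gate 9), but N36 never turns on. N42 would need N45 (Gate 8), but N45 never turns on. N36 would need N31 and N16 (Gate 6), but N31 never turns on.

N57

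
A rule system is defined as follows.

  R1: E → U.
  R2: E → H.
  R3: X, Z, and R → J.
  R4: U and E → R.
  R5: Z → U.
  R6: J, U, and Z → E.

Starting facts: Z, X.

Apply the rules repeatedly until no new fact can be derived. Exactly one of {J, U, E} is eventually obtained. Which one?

From Z, R5 gives U.
J would need X, Z, and R (R3), but R is never established. E would need J, U, and Z (R6), but J is never established.

U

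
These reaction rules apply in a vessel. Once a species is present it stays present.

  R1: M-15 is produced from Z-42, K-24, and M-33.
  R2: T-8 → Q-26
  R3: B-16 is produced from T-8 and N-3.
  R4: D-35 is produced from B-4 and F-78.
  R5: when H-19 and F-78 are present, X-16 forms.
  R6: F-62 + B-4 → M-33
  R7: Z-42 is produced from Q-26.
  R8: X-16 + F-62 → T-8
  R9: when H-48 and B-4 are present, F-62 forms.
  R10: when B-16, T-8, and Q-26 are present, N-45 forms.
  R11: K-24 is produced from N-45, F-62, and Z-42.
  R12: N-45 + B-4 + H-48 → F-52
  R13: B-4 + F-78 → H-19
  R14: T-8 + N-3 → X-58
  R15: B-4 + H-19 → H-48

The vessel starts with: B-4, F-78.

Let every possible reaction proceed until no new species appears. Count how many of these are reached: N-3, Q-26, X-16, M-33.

3

B-4 and F-78 present → H-19 forms (R13).
H-19 and F-78 present → X-16 forms (R5).
B-4 and H-19 present → H-48 forms (R15).
H-48 and B-4 present → F-62 forms (R9).
X-16 and F-62 present → T-8 forms (R8).
F-62 and B-4 present → M-33 forms (R6).
T-8 present → Q-26 forms (R2).
No rule produces N-3, and it is not given.
Q-26: reached.
X-16: reached.
M-33: reached.
Reached: Q-26, X-16, and M-33 — 3 of the 4.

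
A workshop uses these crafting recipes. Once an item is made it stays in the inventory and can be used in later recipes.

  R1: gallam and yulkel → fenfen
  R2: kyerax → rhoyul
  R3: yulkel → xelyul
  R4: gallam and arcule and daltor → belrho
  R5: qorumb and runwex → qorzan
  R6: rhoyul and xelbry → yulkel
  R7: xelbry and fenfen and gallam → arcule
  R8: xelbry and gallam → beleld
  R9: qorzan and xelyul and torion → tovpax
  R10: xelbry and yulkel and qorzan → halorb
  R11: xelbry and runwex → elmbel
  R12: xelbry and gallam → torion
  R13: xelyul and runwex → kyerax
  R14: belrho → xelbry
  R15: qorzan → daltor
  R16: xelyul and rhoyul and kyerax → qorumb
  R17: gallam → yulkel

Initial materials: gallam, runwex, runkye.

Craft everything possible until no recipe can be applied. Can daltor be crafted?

Using R17, gallam makes yulkel.
yulkel → xelyul (R3).
Using R13, xelyul and runwex make kyerax.
Using R2, kyerax makes rhoyul.
Using R16, xelyul, rhoyul, and kyerax make qorumb.
Using R5, qorumb and runwex make qorzan.
Using R15, qorzan makes daltor.

Yes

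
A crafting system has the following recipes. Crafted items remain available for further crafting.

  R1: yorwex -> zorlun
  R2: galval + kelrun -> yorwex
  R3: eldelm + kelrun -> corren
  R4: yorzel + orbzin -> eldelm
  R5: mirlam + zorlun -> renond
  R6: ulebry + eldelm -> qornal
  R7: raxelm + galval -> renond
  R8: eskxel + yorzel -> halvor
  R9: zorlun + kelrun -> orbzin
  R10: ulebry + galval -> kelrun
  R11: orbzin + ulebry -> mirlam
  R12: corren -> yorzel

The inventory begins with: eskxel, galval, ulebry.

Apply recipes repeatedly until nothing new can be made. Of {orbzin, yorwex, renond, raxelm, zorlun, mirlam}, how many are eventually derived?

ulebry + galval -> kelrun (R10).
Using R2, galval and kelrun make yorwex.
yorwex -> zorlun (R1).
Using R9, zorlun and kelrun make orbzin.
orbzin + ulebry -> mirlam (R11).
mirlam + zorlun -> renond (R5).
orbzin: reached.
yorwex: reached.
renond: reached.
No rule produces raxelm, and it is not given.
zorlun: reached.
mirlam: reached.
Reached: orbzin, yorwex, renond, zorlun, and mirlam — 5 of the 6.

5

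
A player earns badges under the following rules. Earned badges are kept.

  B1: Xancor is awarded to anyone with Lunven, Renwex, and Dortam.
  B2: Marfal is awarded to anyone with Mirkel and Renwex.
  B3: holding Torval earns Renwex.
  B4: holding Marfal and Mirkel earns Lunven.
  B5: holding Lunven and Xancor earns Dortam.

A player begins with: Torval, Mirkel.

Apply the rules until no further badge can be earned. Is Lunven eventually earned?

Yes

With Torval, Renwex is earned (B3).
With Mirkel and Renwex, Marfal is earned (B2).
With Marfal and Mirkel, Lunven is earned (B4).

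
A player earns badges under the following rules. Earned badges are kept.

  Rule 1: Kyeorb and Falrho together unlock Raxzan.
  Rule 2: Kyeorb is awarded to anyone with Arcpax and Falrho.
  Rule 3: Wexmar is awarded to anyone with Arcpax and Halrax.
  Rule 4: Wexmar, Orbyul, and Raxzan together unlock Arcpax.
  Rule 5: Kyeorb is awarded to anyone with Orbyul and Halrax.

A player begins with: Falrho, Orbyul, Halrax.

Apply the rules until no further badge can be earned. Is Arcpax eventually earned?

Arcpax would need Wexmar, Orbyul, and Raxzan (Rule 4), but Wexmar is never earned.

No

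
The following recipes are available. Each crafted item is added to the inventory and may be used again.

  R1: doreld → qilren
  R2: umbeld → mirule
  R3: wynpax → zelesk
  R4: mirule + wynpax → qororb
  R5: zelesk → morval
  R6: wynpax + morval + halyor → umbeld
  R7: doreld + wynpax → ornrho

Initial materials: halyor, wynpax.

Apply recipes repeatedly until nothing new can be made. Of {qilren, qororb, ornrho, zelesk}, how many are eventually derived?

wynpax → zelesk (R3).
zelesk → morval (R5).
wynpax + morval + halyor → umbeld (R6).
umbeld → mirule (R2).
mirule + wynpax → qororb (R4).
qilren would need doreld (R1), but doreld is never obtained.
qororb: reached.
ornrho would need doreld and wynpax (R7), but doreld is never obtained.
zelesk: reached.
Reached: qororb and zelesk — 2 of the 4.

2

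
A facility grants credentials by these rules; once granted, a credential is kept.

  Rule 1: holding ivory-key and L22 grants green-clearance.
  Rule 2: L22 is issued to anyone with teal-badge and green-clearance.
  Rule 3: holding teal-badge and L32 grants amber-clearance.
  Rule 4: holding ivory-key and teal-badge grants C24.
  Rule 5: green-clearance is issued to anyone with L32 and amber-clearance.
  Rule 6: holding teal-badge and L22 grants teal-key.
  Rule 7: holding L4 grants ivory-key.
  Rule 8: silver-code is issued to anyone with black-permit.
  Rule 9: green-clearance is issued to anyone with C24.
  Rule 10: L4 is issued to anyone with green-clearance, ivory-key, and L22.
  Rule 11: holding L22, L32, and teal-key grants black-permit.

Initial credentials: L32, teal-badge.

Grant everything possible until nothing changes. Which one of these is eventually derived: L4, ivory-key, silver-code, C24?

Holding teal-badge and L32 grants amber-clearance (Rule 3).
Holding L32 and amber-clearance grants green-clearance (Rule 5).
Holding teal-badge and green-clearance grants L22 (Rule 2).
Holding teal-badge and L22 grants teal-key (Rule 6).
Holding L22, L32, and teal-key grants black-permit (Rule 11).
Holding black-permit grants silver-code (Rule 8).
C24 would need ivory-key and teal-badge (Rule 4), but ivory-key is never granted. ivory-key would need L4 (Rule 7), but L4 is never granted. L4 would need green-clearance, ivory-key, and L22 (Rule 10), but ivory-key is never granted.

silver-code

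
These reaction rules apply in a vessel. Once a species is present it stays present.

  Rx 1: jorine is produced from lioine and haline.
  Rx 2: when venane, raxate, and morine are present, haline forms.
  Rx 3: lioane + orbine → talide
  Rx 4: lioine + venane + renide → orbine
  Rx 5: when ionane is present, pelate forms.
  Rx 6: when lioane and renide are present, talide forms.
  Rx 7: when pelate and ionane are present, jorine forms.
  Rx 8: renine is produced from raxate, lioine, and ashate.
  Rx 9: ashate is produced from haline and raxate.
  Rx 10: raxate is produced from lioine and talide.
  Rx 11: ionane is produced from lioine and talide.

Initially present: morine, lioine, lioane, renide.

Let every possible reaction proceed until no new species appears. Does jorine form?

Yes

lioane and renide present → talide forms (Rx 6).
lioine and talide present → ionane forms (Rx 11).
ionane present → pelate forms (Rx 5).
pelate and ionane present → jorine forms (Rx 7).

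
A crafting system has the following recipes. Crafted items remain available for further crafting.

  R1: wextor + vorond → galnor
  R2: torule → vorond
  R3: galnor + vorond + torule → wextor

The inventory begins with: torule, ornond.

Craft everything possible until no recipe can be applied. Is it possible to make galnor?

No

galnor would need wextor and vorond (R1), but wextor is never obtained.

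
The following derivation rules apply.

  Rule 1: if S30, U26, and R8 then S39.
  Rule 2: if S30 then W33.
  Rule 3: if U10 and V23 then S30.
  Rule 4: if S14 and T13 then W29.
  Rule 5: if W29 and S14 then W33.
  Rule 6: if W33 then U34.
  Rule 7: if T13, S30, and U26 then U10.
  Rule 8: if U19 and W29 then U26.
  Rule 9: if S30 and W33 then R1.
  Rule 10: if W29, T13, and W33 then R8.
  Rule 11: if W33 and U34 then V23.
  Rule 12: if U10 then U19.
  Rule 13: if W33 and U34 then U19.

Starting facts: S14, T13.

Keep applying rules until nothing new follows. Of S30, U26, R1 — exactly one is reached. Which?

S14 and T13 hold, so W29 follows (Rule 4).
W29 and S14 hold, so W33 follows (Rule 5).
From W33, Rule 6 gives U34.
From W33 and U34, Rule 13 gives U19.
U19 and W29 hold, so U26 follows (Rule 8).
R1 would need S30 and W33 (Rule 9), but S30 is never established. S30 would need U10 and V23 (Rule 3), but U10 is never established.

U26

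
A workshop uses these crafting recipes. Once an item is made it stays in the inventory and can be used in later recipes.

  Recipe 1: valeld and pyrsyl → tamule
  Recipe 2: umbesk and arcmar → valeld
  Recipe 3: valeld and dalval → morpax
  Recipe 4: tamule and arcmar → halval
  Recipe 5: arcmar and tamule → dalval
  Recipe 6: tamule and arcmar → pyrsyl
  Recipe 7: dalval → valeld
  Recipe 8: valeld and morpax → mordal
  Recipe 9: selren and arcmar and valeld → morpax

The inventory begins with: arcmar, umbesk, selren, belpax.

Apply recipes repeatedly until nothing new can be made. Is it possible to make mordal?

Yes

umbesk and arcmar → valeld (Recipe 2).
Using Recipe 9, selren, arcmar, and valeld make morpax.
valeld and morpax → mordal (Recipe 8).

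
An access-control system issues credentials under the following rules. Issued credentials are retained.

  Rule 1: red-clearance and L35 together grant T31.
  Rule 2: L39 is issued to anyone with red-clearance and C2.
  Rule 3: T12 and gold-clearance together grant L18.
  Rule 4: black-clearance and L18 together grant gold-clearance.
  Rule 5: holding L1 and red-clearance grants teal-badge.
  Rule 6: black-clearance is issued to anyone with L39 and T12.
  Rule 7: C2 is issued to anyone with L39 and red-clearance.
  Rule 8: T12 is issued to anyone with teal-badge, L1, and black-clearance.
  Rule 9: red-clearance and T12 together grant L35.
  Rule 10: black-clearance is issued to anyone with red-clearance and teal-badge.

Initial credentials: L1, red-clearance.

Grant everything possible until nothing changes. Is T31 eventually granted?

Holding L1 and red-clearance grants teal-badge (Rule 5).
Holding red-clearance and teal-badge grants black-clearance (Rule 10).
Holding teal-badge, L1, and black-clearance grants T12 (Rule 8).
Holding red-clearance and T12 grants L35 (Rule 9).
Holding red-clearance and L35 grants T31 (Rule 1).

Yes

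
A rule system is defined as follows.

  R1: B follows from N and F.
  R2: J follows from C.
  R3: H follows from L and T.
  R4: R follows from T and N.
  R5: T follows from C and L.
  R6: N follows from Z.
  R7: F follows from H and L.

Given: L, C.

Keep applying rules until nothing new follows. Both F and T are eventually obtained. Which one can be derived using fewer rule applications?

T: From C and L, R5 gives T. [1 rule application]
F: From C and L, R5 gives T. From L and T, R3 gives H. From H and L, R7 gives F. [3 rule applications]
T needs fewer.

T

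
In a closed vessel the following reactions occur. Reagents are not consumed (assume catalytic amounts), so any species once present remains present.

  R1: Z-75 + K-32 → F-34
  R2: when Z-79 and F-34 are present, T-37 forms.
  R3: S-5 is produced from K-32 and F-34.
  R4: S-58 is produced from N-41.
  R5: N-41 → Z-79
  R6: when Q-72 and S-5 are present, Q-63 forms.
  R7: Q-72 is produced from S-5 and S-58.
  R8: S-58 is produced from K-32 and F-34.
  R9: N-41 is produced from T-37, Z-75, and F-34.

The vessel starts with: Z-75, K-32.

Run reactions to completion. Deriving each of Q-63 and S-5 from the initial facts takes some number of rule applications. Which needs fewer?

S-5

S-5: Z-75 and K-32 present → F-34 forms (R1). K-32 and F-34 present → S-5 forms (R3). [2 rule applications]
Q-63: Z-75 and K-32 present → F-34 forms (R1). K-32 and F-34 present → S-58 forms (R8). K-32 and F-34 present → S-5 forms (R3). S-5 and S-58 present → Q-72 forms (R7). Q-72 and S-5 present → Q-63 forms (R6). [5 rule applications]
S-5 needs fewer.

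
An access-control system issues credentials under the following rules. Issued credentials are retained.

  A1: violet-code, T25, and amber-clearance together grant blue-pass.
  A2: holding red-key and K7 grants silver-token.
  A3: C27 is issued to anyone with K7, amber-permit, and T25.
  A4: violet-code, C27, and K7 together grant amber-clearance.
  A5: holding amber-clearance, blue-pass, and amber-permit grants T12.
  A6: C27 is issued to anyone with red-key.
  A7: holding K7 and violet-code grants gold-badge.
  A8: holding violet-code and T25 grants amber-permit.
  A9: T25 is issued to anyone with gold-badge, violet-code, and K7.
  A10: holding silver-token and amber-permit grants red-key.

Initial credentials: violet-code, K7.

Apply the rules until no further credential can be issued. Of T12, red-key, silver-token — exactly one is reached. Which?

Holding K7 and violet-code grants gold-badge (A7).
Holding gold-badge, violet-code, and K7 grants T25 (A9).
Holding violet-code and T25 grants amber-permit (A8).
Holding K7, amber-permit, and T25 grants C27 (A3).
Holding violet-code, C27, and K7 grants amber-clearance (A4).
Holding violet-code, T25, and amber-clearance grants blue-pass (A1).
Holding amber-clearance, blue-pass, and amber-permit grants T12 (A5).
silver-token would need red-key and K7 (A2), but red-key is never granted. red-key would need silver-token and amber-permit (A10), but silver-token is never granted.

T12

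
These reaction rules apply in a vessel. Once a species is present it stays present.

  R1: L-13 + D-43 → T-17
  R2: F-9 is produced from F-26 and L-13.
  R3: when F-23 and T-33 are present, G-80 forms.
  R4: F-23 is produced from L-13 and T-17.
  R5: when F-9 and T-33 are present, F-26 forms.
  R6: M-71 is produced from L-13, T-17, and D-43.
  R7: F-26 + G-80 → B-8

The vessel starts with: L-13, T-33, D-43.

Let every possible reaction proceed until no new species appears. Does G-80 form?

Yes

L-13 and D-43 present → T-17 forms (R1).
L-13 and T-17 present → F-23 forms (R4).
F-23 and T-33 present → G-80 forms (R3).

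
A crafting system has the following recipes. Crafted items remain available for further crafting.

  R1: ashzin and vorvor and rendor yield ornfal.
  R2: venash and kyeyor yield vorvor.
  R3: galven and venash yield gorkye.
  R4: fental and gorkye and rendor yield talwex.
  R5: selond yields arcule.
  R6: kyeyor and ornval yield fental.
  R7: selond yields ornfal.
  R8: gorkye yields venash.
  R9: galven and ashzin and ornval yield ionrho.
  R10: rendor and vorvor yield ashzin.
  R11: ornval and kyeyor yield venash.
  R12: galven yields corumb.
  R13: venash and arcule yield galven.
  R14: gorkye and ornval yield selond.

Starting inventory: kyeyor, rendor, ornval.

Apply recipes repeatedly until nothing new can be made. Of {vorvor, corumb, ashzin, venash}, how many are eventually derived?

ornval and kyeyor → venash (R11).
Using R2, venash and kyeyor make vorvor.
Using R10, rendor and vorvor make ashzin.
vorvor: reached.
corumb would need galven (R12), but galven is never obtained.
ashzin: reached.
venash: reached.
Reached: vorvor, ashzin, and venash — 3 of the 4.

3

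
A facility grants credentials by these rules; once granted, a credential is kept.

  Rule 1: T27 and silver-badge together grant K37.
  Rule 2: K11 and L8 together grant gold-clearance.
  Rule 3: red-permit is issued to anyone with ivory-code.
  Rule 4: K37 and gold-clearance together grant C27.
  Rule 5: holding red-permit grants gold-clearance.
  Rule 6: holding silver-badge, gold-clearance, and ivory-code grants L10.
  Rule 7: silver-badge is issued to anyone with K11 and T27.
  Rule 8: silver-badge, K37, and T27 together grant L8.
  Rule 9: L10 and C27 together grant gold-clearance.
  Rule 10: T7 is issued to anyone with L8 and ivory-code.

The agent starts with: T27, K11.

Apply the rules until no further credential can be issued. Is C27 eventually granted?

Holding K11 and T27 grants silver-badge (Rule 7).
Holding T27 and silver-badge grants K37 (Rule 1).
Holding silver-badge, K37, and T27 grants L8 (Rule 8).
Holding K11 and L8 grants gold-clearance (Rule 2).
Holding K37 and gold-clearance grants C27 (Rule 4).

Yes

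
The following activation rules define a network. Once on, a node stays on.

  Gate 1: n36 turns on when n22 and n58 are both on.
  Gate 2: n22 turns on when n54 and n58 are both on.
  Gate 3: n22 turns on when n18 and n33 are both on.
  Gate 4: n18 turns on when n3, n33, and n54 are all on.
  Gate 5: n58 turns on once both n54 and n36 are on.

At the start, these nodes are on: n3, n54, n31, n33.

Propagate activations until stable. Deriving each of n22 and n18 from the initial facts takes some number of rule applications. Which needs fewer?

n18: n3, n33, and n54 are on, so n18 turns on (Gate 4). [1 rule application]
n22: n3, n33, and n54 are on, so n18 turns on (Gate 4). n18 and n33 are on, so n22 turns on (Gate 3). [2 rule applications]
n18 needs fewer.

n18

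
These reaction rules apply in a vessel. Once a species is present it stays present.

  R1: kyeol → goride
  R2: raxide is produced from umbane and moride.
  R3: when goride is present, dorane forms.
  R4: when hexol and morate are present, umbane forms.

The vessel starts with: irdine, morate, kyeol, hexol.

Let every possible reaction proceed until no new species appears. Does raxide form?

raxide would need umbane and moride (R2), but moride never forms.

No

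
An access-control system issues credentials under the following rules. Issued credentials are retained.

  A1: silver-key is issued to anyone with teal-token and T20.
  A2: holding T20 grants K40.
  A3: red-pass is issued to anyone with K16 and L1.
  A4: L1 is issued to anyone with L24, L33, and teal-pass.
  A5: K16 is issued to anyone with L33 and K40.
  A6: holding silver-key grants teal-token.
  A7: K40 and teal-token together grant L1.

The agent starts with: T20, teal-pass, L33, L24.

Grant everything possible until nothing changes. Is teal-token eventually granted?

No

teal-token would need silver-key (A6), but silver-key is never granted.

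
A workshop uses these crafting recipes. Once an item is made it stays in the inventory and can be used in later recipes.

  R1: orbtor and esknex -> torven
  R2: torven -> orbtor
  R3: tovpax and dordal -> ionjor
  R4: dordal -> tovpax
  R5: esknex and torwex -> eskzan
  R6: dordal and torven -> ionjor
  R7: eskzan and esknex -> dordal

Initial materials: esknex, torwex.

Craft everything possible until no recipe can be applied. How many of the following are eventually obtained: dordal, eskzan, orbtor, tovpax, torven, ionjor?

Using R5, esknex and torwex make eskzan.
Using R7, eskzan and esknex make dordal.
dordal -> tovpax (R4).
tovpax and dordal -> ionjor (R3).
dordal: reached.
eskzan: reached.
orbtor would need torven (R2), but torven is never obtained.
tovpax: reached.
torven would need orbtor and esknex (R1), but orbtor is never obtained.
ionjor: reached.
Reached: dordal, eskzan, tovpax, and ionjor — 4 of the 6.

4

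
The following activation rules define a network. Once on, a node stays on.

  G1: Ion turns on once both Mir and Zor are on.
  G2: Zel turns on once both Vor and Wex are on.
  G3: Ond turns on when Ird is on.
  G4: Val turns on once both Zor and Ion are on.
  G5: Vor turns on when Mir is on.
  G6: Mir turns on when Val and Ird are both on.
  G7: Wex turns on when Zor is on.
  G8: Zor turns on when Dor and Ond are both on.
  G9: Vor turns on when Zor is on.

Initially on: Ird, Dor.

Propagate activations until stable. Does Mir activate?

No

Mir would need Val and Ird (G6), but Val never turns on.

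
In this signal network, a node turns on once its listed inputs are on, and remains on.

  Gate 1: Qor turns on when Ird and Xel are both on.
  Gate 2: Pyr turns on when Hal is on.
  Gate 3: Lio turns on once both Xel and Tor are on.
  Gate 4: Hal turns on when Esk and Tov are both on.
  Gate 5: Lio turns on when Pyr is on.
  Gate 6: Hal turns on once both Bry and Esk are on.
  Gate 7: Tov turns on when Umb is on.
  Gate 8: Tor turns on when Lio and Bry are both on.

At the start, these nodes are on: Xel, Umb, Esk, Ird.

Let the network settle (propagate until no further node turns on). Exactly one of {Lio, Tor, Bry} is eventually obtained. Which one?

Lio

Umb is on, so Tov turns on (Gate 7).
Esk and Tov are on, so Hal turns on (Gate 4).
Hal is on, so Pyr turns on (Gate 2).
Gate 5: Pyr on → Lio on.
Tor would need Lio and Bry (Gate 8), but Bry never turns on. No rule produces Bry, and it is not given.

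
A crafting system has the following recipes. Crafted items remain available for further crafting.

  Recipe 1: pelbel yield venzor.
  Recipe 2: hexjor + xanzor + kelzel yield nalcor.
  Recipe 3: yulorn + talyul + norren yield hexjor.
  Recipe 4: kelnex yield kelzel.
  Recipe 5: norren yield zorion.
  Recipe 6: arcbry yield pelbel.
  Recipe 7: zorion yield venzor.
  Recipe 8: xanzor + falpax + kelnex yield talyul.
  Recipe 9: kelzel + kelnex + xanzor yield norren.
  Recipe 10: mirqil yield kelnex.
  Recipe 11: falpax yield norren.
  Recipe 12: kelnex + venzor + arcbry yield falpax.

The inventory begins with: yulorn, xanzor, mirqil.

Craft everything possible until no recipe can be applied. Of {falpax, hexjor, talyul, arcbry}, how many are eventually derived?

0

falpax would need kelnex, venzor, and arcbry (Recipe 12), but arcbry is never obtained.
hexjor would need yulorn, talyul, and norren (Recipe 3), but talyul is never obtained.
talyul would need xanzor, falpax, and kelnex (Recipe 8), but falpax is never obtained.
No rule produces arcbry, and it is not given.
None of the 4 are reached.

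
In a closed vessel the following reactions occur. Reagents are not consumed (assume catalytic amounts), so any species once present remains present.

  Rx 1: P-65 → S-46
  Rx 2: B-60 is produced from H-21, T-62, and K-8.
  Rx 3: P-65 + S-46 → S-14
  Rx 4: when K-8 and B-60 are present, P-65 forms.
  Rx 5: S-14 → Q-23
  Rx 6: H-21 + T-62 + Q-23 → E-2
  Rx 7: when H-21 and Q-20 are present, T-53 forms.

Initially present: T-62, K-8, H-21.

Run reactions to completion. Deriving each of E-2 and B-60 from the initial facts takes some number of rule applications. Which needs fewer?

B-60: H-21, T-62, and K-8 present → B-60 forms (Rx 2). [1 rule application]
E-2: H-21, T-62, and K-8 present → B-60 forms (Rx 2). K-8 and B-60 present → P-65 forms (Rx 4). P-65 present → S-46 forms (Rx 1). P-65 and S-46 present → S-14 forms (Rx 3). S-14 present → Q-23 forms (Rx 5). H-21, T-62, and Q-23 present → E-2 forms (Rx 6). [6 rule applications]
B-60 needs fewer.

B-60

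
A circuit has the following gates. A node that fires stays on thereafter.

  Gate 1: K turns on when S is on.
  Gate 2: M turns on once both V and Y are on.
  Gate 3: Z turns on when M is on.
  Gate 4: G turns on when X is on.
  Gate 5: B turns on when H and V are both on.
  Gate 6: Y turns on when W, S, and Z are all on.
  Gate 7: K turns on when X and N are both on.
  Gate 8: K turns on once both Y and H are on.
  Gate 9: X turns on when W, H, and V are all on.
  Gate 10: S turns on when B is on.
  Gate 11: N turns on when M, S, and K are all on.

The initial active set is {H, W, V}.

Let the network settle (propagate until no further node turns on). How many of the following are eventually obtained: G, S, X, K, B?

5

W, H, and V are on, so X turns on (Gate 9).
Gate 5: H and V on → B on.
Gate 10: B on → S on.
X is on, so G turns on (Gate 4).
S is on, so K turns on (Gate 1).
G: reached.
S: reached.
X: reached.
K: reached.
B: reached.
All 5 are reached.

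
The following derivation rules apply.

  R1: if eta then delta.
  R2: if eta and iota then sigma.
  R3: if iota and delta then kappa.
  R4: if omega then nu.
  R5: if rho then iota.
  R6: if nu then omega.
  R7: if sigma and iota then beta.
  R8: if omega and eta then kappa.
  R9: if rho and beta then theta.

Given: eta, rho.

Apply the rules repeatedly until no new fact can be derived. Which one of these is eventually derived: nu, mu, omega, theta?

rho holds, so iota follows (R5).
eta and iota hold, so sigma follows (R2).
From sigma and iota, R7 gives beta.
rho and beta hold, so theta follows (R9).
nu would need omega (R4), but omega is never established. No rule produces mu, and it is not given. omega would need nu (R6), but nu is never established.

theta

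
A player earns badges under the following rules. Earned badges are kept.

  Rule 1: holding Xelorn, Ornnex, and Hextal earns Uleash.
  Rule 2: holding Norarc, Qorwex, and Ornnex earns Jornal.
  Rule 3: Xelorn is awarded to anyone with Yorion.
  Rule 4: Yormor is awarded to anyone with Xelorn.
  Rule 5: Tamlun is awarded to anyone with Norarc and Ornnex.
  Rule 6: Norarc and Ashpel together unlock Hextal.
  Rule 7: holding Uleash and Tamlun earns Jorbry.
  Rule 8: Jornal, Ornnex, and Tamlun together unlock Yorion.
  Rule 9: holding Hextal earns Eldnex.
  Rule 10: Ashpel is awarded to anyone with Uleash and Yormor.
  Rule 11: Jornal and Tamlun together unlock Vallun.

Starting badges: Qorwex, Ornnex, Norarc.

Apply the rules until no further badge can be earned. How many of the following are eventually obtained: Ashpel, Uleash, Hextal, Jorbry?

0

Ashpel would need Uleash and Yormor (Rule 10), but Uleash is never earned.
Uleash would need Xelorn, Ornnex, and Hextal (Rule 1), but Hextal is never earned.
Hextal would need Norarc and Ashpel (Rule 6), but Ashpel is never earned.
Jorbry would need Uleash and Tamlun (Rule 7), but Uleash is never earned.
None of the 4 are reached.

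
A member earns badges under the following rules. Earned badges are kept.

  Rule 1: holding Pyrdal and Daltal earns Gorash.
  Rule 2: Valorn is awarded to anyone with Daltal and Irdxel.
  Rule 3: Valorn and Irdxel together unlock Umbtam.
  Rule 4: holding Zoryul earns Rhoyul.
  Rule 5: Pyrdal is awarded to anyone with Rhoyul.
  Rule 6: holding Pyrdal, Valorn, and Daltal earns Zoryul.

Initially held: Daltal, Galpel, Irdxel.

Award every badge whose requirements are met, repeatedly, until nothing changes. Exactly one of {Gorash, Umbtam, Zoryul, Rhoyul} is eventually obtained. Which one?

With Daltal and Irdxel, Valorn is earned (Rule 2).
With Valorn and Irdxel, Umbtam is earned (Rule 3).
Zoryul would need Pyrdal, Valorn, and Daltal (Rule 6), but Pyrdal is never earned. Gorash would need Pyrdal and Daltal (Rule 1), but Pyrdal is never earned. Rhoyul would need Zoryul (Rule 4), but Zoryul is never earned.

Umbtam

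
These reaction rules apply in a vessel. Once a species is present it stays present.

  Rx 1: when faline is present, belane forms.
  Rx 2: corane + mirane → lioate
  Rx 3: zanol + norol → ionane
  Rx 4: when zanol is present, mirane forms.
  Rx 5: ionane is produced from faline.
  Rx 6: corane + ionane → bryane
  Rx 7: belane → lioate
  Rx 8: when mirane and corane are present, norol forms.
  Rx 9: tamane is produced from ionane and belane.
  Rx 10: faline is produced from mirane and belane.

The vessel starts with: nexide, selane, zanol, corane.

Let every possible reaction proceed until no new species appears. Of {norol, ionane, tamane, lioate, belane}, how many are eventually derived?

zanol present → mirane forms (Rx 4).
corane and mirane present → lioate forms (Rx 2).
mirane and corane present → norol forms (Rx 8).
zanol and norol present → ionane forms (Rx 3).
norol: reached.
ionane: reached.
tamane would need ionane and belane (Rx 9), but belane never forms.
lioate: reached.
belane would need faline (Rx 1), but faline never forms.
Reached: norol, ionane, and lioate — 3 of the 5.

3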